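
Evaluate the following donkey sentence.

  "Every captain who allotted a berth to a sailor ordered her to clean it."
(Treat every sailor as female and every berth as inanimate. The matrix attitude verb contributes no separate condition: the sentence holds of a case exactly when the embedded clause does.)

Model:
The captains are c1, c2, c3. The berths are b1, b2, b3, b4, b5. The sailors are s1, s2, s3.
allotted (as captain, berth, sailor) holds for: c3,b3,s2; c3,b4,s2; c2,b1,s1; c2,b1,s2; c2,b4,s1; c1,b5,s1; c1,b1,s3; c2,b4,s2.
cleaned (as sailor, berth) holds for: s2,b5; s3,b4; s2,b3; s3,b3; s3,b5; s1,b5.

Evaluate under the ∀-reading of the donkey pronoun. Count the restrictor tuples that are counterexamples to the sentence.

"her" takes "a sailor" as antecedent and "it" takes "a berth"; both are donkey pronouns co-varying with the restrictor.
Strong reading: for every (c,b,s) with allotted(c,b,s), cleaned(s,b).
Restrictor triples: (c1,b1,s3)→cleaned(s3,b1) ✗  (c1,b5,s1)→cleaned(s1,b5) ✓  (c2,b1,s1)→cleaned(s1,b1) ✗  (c2,b1,s2)→cleaned(s2,b1) ✗  (c2,b4,s1)→cleaned(s1,b4) ✗  (c2,b4,s2)→cleaned(s2,b4) ✗  (c3,b3,s2)→cleaned(s2,b3) ✓  (c3,b4,s2)→cleaned(s2,b4) ✗
Counterexamples (restrictor triples failing the scope): 6.

6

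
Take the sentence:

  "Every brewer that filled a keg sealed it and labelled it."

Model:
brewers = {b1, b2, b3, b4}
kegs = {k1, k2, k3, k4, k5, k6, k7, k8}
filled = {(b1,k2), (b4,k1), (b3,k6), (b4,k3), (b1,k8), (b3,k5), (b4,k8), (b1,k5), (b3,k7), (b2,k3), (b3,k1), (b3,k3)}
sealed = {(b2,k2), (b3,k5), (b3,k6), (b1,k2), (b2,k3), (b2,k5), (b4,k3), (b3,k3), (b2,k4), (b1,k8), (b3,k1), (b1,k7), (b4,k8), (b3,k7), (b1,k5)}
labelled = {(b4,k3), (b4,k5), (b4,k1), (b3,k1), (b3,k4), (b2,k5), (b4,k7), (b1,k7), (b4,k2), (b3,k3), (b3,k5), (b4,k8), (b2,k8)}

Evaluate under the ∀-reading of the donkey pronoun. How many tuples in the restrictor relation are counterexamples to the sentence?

7

"it" takes "a keg" as antecedent — a donkey pronoun bound across the clause boundary.
Strong reading: for every (b,k) with filled(b,k), sealed(b,k) ∧ labelled(b,k).
Restrictor pairs: (b1,k2) ✗  (b1,k5) ✗  (b1,k8) ✗  (b2,k3) ✗  (b3,k1) ✓  (b3,k3) ✓  (b3,k5) ✓  (b3,k6) ✗  (b3,k7) ✗  (b4,k1) ✗  (b4,k3) ✓  (b4,k8) ✓
Counterexamples (restrictor pairs failing the scope): 7.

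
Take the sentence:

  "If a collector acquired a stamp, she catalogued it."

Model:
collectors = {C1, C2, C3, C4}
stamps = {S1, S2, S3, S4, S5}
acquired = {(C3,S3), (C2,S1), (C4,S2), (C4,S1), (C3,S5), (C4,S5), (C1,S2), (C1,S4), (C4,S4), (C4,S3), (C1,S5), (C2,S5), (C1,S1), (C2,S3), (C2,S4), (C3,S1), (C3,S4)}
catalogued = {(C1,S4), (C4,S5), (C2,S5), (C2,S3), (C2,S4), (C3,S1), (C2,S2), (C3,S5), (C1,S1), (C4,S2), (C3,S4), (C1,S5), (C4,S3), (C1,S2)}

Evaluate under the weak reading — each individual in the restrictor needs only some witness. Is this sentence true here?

True

"it" takes "a stamp" as antecedent — a donkey pronoun bound across the clause boundary.
Weak reading: every collector c with some acquired-stamp has at least one acquired-stamp s such that catalogued(c,s).
Per collector: C1:✓  C2:✓  C3:✓  C4:✓
Every collector in the restrictor has a witness.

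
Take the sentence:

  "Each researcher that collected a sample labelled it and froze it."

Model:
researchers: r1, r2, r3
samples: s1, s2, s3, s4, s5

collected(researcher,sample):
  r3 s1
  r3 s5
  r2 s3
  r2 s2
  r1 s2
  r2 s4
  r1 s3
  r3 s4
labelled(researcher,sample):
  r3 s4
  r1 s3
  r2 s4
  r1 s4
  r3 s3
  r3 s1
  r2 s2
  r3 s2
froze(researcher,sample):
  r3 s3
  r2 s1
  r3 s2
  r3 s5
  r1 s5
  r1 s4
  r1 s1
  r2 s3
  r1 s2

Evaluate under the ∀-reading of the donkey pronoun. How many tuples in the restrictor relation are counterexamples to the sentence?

8

"it" takes "a sample" as antecedent — a donkey pronoun bound across the clause boundary.
Strong reading: for every (r,s) with collected(r,s), labelled(r,s) ∧ froze(r,s).
Restrictor pairs: (r1,s2) ✗  (r1,s3) ✗  (r2,s2) ✗  (r2,s3) ✗  (r2,s4) ✗  (r3,s1) ✗  (r3,s4) ✗  (r3,s5) ✗
Counterexamples (restrictor pairs failing the scope): 8.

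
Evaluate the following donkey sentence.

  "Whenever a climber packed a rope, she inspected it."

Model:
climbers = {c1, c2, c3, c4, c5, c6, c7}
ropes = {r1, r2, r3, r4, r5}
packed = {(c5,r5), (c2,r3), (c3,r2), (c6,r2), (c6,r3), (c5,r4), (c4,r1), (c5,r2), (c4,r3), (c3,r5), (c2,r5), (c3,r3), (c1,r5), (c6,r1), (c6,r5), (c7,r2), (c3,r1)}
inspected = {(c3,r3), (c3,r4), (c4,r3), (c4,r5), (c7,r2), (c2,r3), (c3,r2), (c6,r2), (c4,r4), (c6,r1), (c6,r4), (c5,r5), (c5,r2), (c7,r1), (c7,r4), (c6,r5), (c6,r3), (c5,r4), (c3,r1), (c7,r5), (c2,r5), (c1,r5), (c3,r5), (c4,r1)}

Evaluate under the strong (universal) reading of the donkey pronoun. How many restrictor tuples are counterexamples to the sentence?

"it" takes "a rope" as antecedent — a donkey pronoun bound across the clause boundary.
Strong reading: for every (c,r) with packed(c,r), inspected(c,r).
Restrictor pairs: (c1,r5) ✓  (c2,r3) ✓  (c2,r5) ✓  (c3,r1) ✓  (c3,r2) ✓  (c3,r3) ✓  (c3,r5) ✓  (c4,r1) ✓  (c4,r3) ✓  (c5,r2) ✓  (c5,r4) ✓  (c5,r5) ✓  (c6,r1) ✓  (c6,r2) ✓  (c6,r3) ✓  (c6,r5) ✓  (c7,r2) ✓
Counterexamples (restrictor pairs failing the scope): 0.

0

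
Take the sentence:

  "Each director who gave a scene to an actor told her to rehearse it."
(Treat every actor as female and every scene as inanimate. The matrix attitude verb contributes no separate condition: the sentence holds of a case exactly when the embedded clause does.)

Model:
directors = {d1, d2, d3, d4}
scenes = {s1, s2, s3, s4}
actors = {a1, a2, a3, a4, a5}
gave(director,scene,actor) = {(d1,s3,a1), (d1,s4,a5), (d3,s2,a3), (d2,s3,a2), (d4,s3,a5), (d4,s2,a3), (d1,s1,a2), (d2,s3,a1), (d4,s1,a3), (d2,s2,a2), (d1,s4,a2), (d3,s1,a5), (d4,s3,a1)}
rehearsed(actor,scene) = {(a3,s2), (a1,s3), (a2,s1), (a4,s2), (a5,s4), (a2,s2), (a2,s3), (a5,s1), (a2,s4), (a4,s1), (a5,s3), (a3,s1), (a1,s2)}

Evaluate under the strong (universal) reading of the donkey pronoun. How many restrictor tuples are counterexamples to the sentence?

0

"her" takes "an actor" as antecedent and "it" takes "a scene"; both are donkey pronouns co-varying with the restrictor.
Strong reading: for every (d,s,a) with gave(d,s,a), rehearsed(a,s).
Restrictor triples: (d1,s1,a2)→rehearsed(a2,s1) ✓  (d1,s3,a1)→rehearsed(a1,s3) ✓  (d1,s4,a2)→rehearsed(a2,s4) ✓  (d1,s4,a5)→rehearsed(a5,s4) ✓  (d2,s2,a2)→rehearsed(a2,s2) ✓  (d2,s3,a1)→rehearsed(a1,s3) ✓  (d2,s3,a2)→rehearsed(a2,s3) ✓  (d3,s1,a5)→rehearsed(a5,s1) ✓  (d3,s2,a3)→rehearsed(a3,s2) ✓  (d4,s1,a3)→rehearsed(a3,s1) ✓  (d4,s2,a3)→rehearsed(a3,s2) ✓  (d4,s3,a1)→rehearsed(a1,s3) ✓  (d4,s3,a5)→rehearsed(a5,s3) ✓
Counterexamples (restrictor triples failing the scope): 0.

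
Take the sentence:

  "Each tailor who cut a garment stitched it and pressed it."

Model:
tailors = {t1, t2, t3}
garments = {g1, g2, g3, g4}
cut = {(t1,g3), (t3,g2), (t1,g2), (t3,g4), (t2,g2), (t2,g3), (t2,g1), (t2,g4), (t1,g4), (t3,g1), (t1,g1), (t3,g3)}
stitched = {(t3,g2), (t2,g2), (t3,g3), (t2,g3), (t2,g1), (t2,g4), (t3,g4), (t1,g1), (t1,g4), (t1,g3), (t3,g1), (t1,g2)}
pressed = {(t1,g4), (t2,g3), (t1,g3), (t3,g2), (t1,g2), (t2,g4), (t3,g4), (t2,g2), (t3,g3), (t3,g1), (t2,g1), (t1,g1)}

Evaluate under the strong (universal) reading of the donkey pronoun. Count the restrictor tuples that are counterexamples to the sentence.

"it" takes "a garment" as antecedent — a donkey pronoun bound across the clause boundary.
Strong reading: for every (t,g) with cut(t,g), stitched(t,g) ∧ pressed(t,g).
Restrictor pairs: (t1,g1) ✓  (t1,g2) ✓  (t1,g3) ✓  (t1,g4) ✓  (t2,g1) ✓  (t2,g2) ✓  (t2,g3) ✓  (t2,g4) ✓  (t3,g1) ✓  (t3,g2) ✓  (t3,g3) ✓  (t3,g4) ✓
Counterexamples (restrictor pairs failing the scope): 0.

0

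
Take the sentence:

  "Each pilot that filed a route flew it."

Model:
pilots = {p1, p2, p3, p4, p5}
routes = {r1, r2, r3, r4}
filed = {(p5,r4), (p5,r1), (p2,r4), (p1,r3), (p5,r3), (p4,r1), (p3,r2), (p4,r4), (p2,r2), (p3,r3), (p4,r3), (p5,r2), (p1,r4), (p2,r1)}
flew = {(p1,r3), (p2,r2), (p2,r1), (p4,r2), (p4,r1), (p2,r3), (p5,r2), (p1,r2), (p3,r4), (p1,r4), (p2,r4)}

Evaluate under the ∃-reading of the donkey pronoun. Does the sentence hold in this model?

False

"it" takes "a route" as antecedent — a donkey pronoun bound across the clause boundary.
Weak reading: every pilot p with some filed-route has at least one filed-route r such that flew(p,r).
Per pilot: p1:✓  p2:✓  p3:✗  p4:✓  p5:✓
p3 has no witness among its filed-routes.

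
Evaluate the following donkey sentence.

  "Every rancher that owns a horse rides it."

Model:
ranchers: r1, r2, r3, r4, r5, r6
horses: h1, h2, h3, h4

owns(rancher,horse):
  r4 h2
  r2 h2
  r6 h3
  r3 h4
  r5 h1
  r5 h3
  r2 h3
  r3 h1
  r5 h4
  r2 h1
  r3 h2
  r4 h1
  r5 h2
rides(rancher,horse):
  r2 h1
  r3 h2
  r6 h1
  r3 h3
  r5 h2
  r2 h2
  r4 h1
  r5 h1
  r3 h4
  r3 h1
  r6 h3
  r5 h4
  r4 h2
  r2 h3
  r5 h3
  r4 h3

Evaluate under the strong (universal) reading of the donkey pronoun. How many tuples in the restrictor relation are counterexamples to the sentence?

"it" takes "a horse" as antecedent — a donkey pronoun bound across the clause boundary.
Strong reading: for every (r,h) with owns(r,h), rides(r,h).
Restrictor pairs: (r2,h1) ✓  (r2,h2) ✓  (r2,h3) ✓  (r3,h1) ✓  (r3,h2) ✓  (r3,h4) ✓  (r4,h1) ✓  (r4,h2) ✓  (r5,h1) ✓  (r5,h2) ✓  (r5,h3) ✓  (r5,h4) ✓  (r6,h3) ✓
Counterexamples (restrictor pairs failing the scope): 0.

0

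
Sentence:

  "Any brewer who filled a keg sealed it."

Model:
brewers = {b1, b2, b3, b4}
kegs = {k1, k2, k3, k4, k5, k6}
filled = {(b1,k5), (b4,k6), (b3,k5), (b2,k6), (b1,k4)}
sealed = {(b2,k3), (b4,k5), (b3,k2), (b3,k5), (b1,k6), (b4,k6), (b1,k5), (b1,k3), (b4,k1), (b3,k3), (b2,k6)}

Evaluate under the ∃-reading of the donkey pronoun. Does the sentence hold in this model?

True

"it" takes "a keg" as antecedent — a donkey pronoun bound across the clause boundary.
Weak reading: every brewer b with some filled-keg has at least one filled-keg k such that sealed(b,k).
Per brewer: b1:✓  b2:✓  b3:✓  b4:✓
Every brewer in the restrictor has a witness.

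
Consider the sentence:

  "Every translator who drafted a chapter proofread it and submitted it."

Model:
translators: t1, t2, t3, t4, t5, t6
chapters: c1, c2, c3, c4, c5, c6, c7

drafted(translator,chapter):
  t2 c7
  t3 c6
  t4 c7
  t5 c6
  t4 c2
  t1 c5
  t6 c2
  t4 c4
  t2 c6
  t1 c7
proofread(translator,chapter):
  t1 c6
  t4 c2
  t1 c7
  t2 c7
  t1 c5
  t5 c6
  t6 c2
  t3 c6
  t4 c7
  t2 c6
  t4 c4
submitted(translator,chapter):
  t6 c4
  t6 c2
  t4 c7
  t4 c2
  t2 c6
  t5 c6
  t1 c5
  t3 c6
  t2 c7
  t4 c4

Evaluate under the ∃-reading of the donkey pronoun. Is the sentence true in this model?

True

"it" takes "a chapter" as antecedent — a donkey pronoun bound across the clause boundary.
Weak reading: every translator t with some drafted-chapter has at least one drafted-chapter c such that proofread(t,c) ∧ submitted(t,c).
Per translator: t1:✓  t2:✓  t3:✓  t4:✓  t5:✓  t6:✓
Every translator in the restrictor has a witness.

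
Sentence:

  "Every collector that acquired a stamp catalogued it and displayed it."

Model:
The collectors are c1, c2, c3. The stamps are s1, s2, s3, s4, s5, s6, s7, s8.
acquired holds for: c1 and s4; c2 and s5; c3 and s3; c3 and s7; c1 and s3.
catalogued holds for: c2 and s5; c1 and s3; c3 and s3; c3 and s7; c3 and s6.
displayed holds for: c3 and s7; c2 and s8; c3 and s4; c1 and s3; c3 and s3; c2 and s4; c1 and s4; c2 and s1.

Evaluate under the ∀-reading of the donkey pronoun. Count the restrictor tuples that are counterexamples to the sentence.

"it" takes "a stamp" as antecedent — a donkey pronoun bound across the clause boundary.
Strong reading: for every (c,s) with acquired(c,s), catalogued(c,s) ∧ displayed(c,s).
Restrictor pairs: (c1,s3) ✓  (c1,s4) ✗  (c2,s5) ✗  (c3,s3) ✓  (c3,s7) ✓
Counterexamples (restrictor pairs failing the scope): 2.

2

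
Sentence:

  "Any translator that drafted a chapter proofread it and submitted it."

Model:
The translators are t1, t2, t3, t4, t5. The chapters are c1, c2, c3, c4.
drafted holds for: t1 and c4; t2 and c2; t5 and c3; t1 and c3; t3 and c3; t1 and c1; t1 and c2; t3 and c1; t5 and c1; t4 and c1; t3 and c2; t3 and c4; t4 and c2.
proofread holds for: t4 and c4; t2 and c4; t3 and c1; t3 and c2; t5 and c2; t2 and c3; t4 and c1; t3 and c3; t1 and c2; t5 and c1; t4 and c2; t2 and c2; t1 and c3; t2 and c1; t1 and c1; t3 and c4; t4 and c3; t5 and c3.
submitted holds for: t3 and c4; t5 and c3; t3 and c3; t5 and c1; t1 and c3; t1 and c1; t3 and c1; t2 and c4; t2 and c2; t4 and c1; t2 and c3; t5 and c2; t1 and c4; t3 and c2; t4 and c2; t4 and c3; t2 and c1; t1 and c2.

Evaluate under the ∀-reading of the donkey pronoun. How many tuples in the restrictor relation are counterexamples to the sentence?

"it" takes "a chapter" as antecedent — a donkey pronoun bound across the clause boundary.
Strong reading: for every (t,c) with drafted(t,c), proofread(t,c) ∧ submitted(t,c).
Restrictor pairs: (t1,c1) ✓  (t1,c2) ✓  (t1,c3) ✓  (t1,c4) ✗  (t2,c2) ✓  (t3,c1) ✓  (t3,c2) ✓  (t3,c3) ✓  (t3,c4) ✓  (t4,c1) ✓  (t4,c2) ✓  (t5,c1) ✓  (t5,c3) ✓
Counterexamples (restrictor pairs failing the scope): 1.

1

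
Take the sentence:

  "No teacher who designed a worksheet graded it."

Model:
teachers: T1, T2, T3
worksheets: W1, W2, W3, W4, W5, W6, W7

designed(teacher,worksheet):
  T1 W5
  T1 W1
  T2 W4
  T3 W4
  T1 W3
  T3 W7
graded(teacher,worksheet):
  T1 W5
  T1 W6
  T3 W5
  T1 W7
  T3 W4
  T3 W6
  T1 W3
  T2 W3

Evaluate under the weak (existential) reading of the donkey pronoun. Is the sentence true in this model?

"it" takes "a worksheet" as antecedent — a donkey pronoun bound across the clause boundary.
Truth condition: for no (t,w) with designed(t,w) does graded(t,w) hold.
Restrictor pairs — does the scope hold? (T1,W1):fails  (T1,W3):holds  (T1,W5):holds  (T2,W4):fails  (T3,W4):holds  (T3,W7):fails
Scope holds for 3 pair(s), so the sentence is false.

False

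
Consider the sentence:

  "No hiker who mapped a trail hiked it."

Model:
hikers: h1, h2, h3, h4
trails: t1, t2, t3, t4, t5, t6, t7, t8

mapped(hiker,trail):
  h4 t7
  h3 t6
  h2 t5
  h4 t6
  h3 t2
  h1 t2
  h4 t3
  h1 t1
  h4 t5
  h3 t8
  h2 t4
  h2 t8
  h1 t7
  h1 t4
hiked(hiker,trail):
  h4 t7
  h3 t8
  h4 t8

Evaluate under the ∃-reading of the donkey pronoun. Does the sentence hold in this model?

"it" takes "a trail" as antecedent — a donkey pronoun bound across the clause boundary.
Truth condition: for no (h,t) with mapped(h,t) does hiked(h,t) hold.
Restrictor pairs — does the scope hold? (h1,t1):fails  (h1,t2):fails  (h1,t4):fails  (h1,t7):fails  (h2,t4):fails  (h2,t5):fails  (h2,t8):fails  (h3,t2):fails  (h3,t6):fails  (h3,t8):holds  (h4,t3):fails  (h4,t5):fails  (h4,t6):fails  (h4,t7):holds
Scope holds for 2 pair(s), so the sentence is false.

False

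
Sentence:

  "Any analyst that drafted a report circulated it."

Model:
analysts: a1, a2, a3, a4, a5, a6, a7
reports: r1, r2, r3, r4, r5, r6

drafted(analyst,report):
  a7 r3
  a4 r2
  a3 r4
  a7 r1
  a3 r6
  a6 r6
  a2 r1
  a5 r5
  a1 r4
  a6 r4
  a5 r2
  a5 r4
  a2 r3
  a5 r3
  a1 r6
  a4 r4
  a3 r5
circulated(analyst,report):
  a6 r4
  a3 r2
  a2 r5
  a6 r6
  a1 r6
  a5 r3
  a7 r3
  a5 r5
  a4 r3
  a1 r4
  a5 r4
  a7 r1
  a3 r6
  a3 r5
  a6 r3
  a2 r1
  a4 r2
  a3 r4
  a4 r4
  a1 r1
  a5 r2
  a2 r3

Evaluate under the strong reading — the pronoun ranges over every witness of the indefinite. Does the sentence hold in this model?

True

"it" takes "a report" as antecedent — a donkey pronoun bound across the clause boundary.
Strong reading: for every (a,r) with drafted(a,r), circulated(a,r).
Restrictor pairs: (a1,r4) ✓  (a1,r6) ✓  (a2,r1) ✓  (a2,r3) ✓  (a3,r4) ✓  (a3,r5) ✓  (a3,r6) ✓  (a4,r2) ✓  (a4,r4) ✓  (a5,r2) ✓  (a5,r3) ✓  (a5,r4) ✓  (a5,r5) ✓  (a6,r4) ✓  (a6,r6) ✓  (a7,r1) ✓  (a7,r3) ✓
Every restrictor pair satisfies the scope.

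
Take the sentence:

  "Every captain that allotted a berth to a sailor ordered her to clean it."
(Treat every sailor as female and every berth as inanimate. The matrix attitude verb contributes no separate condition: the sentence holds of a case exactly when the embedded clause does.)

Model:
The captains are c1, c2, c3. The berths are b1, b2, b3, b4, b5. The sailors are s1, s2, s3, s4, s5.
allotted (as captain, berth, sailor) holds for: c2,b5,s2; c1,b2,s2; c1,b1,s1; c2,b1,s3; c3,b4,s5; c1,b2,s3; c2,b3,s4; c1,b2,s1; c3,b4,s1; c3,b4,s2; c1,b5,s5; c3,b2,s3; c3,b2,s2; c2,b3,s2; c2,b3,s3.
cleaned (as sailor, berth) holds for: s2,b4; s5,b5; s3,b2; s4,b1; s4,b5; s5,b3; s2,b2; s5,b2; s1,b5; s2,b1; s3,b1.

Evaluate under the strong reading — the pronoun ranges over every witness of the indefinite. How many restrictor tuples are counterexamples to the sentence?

8

"her" takes "a sailor" as antecedent and "it" takes "a berth"; both are donkey pronouns co-varying with the restrictor.
Strong reading: for every (c,b,s) with allotted(c,b,s), cleaned(s,b).
Restrictor triples: (c1,b1,s1)→cleaned(s1,b1) ✗  (c1,b2,s1)→cleaned(s1,b2) ✗  (c1,b2,s2)→cleaned(s2,b2) ✓  (c1,b2,s3)→cleaned(s3,b2) ✓  (c1,b5,s5)→cleaned(s5,b5) ✓  (c2,b1,s3)→cleaned(s3,b1) ✓  (c2,b3,s2)→cleaned(s2,b3) ✗  (c2,b3,s3)→cleaned(s3,b3) ✗  (c2,b3,s4)→cleaned(s4,b3) ✗  (c2,b5,s2)→cleaned(s2,b5) ✗  (c3,b2,s2)→cleaned(s2,b2) ✓  (c3,b2,s3)→cleaned(s3,b2) ✓  (c3,b4,s1)→cleaned(s1,b4) ✗  (c3,b4,s2)→cleaned(s2,b4) ✓  (c3,b4,s5)→cleaned(s5,b4) ✗
Counterexamples (restrictor triples failing the scope): 8.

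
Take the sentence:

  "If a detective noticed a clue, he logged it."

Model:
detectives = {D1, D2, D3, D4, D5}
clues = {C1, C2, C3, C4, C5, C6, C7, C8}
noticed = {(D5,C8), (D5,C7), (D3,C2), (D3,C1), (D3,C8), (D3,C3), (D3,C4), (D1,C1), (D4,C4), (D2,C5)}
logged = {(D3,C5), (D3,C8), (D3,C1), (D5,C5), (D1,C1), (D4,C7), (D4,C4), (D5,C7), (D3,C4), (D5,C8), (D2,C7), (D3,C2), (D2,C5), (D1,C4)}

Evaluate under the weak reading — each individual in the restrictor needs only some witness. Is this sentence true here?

"it" takes "a clue" as antecedent — a donkey pronoun bound across the clause boundary.
Weak reading: every detective d with some noticed-clue has at least one noticed-clue c such that logged(d,c).
Per detective: D1:✓  D2:✓  D3:✓  D4:✓  D5:✓
Every detective in the restrictor has a witness.

True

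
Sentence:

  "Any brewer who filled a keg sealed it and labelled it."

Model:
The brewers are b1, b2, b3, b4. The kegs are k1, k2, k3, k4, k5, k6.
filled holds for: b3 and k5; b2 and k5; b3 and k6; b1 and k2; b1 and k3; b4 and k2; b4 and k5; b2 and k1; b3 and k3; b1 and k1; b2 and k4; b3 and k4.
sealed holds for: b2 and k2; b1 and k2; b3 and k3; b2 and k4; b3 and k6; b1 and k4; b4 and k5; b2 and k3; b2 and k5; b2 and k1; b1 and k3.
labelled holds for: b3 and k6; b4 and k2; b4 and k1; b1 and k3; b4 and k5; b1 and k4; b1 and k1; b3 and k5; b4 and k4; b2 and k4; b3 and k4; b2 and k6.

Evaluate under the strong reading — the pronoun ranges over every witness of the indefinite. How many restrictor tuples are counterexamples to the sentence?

"it" takes "a keg" as antecedent — a donkey pronoun bound across the clause boundary.
Strong reading: for every (b,k) with filled(b,k), sealed(b,k) ∧ labelled(b,k).
Restrictor pairs: (b1,k1) ✗  (b1,k2) ✗  (b1,k3) ✓  (b2,k1) ✗  (b2,k4) ✓  (b2,k5) ✗  (b3,k3) ✗  (b3,k4) ✗  (b3,k5) ✗  (b3,k6) ✓  (b4,k2) ✗  (b4,k5) ✓
Counterexamples (restrictor pairs failing the scope): 8.

8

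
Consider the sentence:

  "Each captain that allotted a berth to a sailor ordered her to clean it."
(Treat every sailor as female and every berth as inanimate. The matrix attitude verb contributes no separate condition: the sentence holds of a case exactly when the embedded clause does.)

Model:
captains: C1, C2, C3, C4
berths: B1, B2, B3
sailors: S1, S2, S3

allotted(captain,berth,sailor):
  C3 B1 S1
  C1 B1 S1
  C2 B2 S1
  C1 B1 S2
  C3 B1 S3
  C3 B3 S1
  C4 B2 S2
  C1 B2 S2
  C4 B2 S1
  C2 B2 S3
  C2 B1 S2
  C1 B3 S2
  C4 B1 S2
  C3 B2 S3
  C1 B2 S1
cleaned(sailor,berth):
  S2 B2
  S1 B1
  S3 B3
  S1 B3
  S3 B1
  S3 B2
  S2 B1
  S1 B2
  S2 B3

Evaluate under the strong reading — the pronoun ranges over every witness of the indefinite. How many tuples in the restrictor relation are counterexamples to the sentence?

"her" takes "a sailor" as antecedent and "it" takes "a berth"; both are donkey pronouns co-varying with the restrictor.
Strong reading: for every (c,b,s) with allotted(c,b,s), cleaned(s,b).
Restrictor triples: (C1,B1,S1)→cleaned(S1,B1) ✓  (C1,B1,S2)→cleaned(S2,B1) ✓  (C1,B2,S1)→cleaned(S1,B2) ✓  (C1,B2,S2)→cleaned(S2,B2) ✓  (C1,B3,S2)→cleaned(S2,B3) ✓  (C2,B1,S2)→cleaned(S2,B1) ✓  (C2,B2,S1)→cleaned(S1,B2) ✓  (C2,B2,S3)→cleaned(S3,B2) ✓  (C3,B1,S1)→cleaned(S1,B1) ✓  (C3,B1,S3)→cleaned(S3,B1) ✓  (C3,B2,S3)→cleaned(S3,B2) ✓  (C3,B3,S1)→cleaned(S1,B3) ✓  (C4,B1,S2)→cleaned(S2,B1) ✓  (C4,B2,S1)→cleaned(S1,B2) ✓  (C4,B2,S2)→cleaned(S2,B2) ✓
Counterexamples (restrictor triples failing the scope): 0.

0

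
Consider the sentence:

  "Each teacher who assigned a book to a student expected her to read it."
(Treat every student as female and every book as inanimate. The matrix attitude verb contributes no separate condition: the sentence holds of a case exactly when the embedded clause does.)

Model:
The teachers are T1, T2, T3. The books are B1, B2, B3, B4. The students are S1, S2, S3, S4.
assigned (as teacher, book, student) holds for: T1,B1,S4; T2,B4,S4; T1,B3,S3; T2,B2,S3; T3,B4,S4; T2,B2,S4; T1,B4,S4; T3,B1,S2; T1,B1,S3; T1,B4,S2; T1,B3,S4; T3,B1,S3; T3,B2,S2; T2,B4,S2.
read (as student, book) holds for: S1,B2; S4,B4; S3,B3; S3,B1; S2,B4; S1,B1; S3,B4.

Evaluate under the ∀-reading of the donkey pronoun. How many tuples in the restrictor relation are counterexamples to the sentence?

"her" takes "a student" as antecedent and "it" takes "a book"; both are donkey pronouns co-varying with the restrictor.
Strong reading: for every (t,b,s) with assigned(t,b,s), read(s,b).
Restrictor triples: (T1,B1,S3)→read(S3,B1) ✓  (T1,B1,S4)→read(S4,B1) ✗  (T1,B3,S3)→read(S3,B3) ✓  (T1,B3,S4)→read(S4,B3) ✗  (T1,B4,S2)→read(S2,B4) ✓  (T1,B4,S4)→read(S4,B4) ✓  (T2,B2,S3)→read(S3,B2) ✗  (T2,B2,S4)→read(S4,B2) ✗  (T2,B4,S2)→read(S2,B4) ✓  (T2,B4,S4)→read(S4,B4) ✓  (T3,B1,S2)→read(S2,B1) ✗  (T3,B1,S3)→read(S3,B1) ✓  (T3,B2,S2)→read(S2,B2) ✗  (T3,B4,S4)→read(S4,B4) ✓
Counterexamples (restrictor triples failing the scope): 6.

6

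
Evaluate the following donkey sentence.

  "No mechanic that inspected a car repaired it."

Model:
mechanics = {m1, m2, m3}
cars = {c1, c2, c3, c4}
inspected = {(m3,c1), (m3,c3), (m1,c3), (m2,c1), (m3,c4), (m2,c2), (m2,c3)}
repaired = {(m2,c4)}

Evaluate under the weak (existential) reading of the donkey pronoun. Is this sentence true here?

True

"it" takes "a car" as antecedent — a donkey pronoun bound across the clause boundary.
Truth condition: for no (m,c) with inspected(m,c) does repaired(m,c) hold.
Restrictor pairs — does the scope hold? (m1,c3):fails  (m2,c1):fails  (m2,c2):fails  (m2,c3):fails  (m3,c1):fails  (m3,c3):fails  (m3,c4):fails
Scope holds for no restrictor pair, so the sentence is true.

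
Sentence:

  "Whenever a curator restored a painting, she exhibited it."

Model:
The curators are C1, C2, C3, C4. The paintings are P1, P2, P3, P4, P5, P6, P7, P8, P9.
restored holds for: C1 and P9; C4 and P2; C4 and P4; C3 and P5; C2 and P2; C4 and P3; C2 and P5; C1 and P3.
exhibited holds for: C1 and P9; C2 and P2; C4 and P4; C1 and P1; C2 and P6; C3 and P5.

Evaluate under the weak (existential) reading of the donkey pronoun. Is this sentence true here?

"it" takes "a painting" as antecedent — a donkey pronoun bound across the clause boundary.
Weak reading: every curator c with some restored-painting has at least one restored-painting p such that exhibited(c,p).
Per curator: C1:✓  C2:✓  C3:✓  C4:✓
Every curator in the restrictor has a witness.

True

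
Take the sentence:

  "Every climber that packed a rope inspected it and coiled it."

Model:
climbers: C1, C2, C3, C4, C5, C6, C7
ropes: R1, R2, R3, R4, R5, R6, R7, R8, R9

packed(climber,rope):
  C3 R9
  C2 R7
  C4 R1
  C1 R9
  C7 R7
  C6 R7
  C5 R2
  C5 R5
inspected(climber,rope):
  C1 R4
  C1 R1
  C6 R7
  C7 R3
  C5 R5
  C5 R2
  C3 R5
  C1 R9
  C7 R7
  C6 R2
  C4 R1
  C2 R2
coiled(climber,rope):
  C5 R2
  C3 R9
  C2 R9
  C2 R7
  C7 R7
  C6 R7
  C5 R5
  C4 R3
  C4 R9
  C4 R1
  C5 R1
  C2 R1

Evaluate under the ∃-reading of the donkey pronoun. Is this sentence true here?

"it" takes "a rope" as antecedent — a donkey pronoun bound across the clause boundary.
Weak reading: every climber c with some packed-rope has at least one packed-rope r such that inspected(c,r) ∧ coiled(c,r).
Per climber: C1:✗  C2:✗  C3:✗  C4:✓  C5:✓  C6:✓  C7:✓
C1 has no witness among its packed-ropes.

False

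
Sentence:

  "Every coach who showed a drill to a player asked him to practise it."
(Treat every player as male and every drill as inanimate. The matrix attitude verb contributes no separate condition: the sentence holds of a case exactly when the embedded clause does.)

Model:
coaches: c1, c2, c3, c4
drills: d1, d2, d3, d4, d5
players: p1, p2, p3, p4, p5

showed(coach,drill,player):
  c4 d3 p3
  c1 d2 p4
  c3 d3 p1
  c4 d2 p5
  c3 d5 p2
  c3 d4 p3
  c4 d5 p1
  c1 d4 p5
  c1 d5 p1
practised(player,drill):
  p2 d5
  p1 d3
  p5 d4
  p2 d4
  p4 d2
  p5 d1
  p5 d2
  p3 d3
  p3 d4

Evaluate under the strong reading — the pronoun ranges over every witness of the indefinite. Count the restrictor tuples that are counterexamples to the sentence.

2

"him" takes "a player" as antecedent and "it" takes "a drill"; both are donkey pronouns co-varying with the restrictor.
Strong reading: for every (c,d,p) with showed(c,d,p), practised(p,d).
Restrictor triples: (c1,d2,p4)→practised(p4,d2) ✓  (c1,d4,p5)→practised(p5,d4) ✓  (c1,d5,p1)→practised(p1,d5) ✗  (c3,d3,p1)→practised(p1,d3) ✓  (c3,d4,p3)→practised(p3,d4) ✓  (c3,d5,p2)→practised(p2,d5) ✓  (c4,d2,p5)→practised(p5,d2) ✓  (c4,d3,p3)→practised(p3,d3) ✓  (c4,d5,p1)→practised(p1,d5) ✗
Counterexamples (restrictor triples failing the scope): 2.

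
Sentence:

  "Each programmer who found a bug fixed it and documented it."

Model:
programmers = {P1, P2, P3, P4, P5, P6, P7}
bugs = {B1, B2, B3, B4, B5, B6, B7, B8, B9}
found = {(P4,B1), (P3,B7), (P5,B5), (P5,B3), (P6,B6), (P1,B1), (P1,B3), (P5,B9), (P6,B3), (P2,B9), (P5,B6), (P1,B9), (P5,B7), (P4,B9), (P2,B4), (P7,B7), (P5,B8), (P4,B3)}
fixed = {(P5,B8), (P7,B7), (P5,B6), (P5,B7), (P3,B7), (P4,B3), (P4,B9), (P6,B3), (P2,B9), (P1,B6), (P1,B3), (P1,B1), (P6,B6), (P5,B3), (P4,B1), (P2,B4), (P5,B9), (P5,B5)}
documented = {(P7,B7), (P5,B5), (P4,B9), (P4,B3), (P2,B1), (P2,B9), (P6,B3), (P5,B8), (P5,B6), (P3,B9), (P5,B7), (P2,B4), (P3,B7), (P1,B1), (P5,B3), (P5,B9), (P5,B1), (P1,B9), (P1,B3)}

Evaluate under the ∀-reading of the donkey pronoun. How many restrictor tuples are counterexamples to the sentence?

3

"it" takes "a bug" as antecedent — a donkey pronoun bound across the clause boundary.
Strong reading: for every (p,b) with found(p,b), fixed(p,b) ∧ documented(p,b).
Restrictor pairs: (P1,B1) ✓  (P1,B3) ✓  (P1,B9) ✗  (P2,B4) ✓  (P2,B9) ✓  (P3,B7) ✓  (P4,B1) ✗  (P4,B3) ✓  (P4,B9) ✓  (P5,B3) ✓  (P5,B5) ✓  (P5,B6) ✓  (P5,B7) ✓  (P5,B8) ✓  (P5,B9) ✓  (P6,B3) ✓  (P6,B6) ✗  (P7,B7) ✓
Counterexamples (restrictor pairs failing the scope): 3.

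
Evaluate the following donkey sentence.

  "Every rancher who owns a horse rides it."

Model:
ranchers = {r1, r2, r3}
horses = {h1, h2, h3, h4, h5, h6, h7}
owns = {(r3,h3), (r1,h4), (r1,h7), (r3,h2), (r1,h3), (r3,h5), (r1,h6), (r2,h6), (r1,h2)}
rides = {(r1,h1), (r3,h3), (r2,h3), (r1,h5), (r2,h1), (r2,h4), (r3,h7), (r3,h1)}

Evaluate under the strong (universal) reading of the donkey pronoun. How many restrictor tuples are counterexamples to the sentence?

"it" takes "a horse" as antecedent — a donkey pronoun bound across the clause boundary.
Strong reading: for every (r,h) with owns(r,h), rides(r,h).
Restrictor pairs: (r1,h2) ✗  (r1,h3) ✗  (r1,h4) ✗  (r1,h6) ✗  (r1,h7) ✗  (r2,h6) ✗  (r3,h2) ✗  (r3,h3) ✓  (r3,h5) ✗
Counterexamples (restrictor pairs failing the scope): 8.

8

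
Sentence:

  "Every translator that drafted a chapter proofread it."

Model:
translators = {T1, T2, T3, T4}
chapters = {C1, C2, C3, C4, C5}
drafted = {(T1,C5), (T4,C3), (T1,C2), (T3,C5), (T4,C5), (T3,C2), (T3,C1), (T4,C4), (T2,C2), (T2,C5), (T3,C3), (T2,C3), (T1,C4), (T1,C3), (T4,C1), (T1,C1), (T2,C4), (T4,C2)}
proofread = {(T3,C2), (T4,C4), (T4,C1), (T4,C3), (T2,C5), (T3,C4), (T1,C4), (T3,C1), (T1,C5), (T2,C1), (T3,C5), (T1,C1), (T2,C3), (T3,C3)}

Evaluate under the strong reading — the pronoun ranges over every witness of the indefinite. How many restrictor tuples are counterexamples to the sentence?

"it" takes "a chapter" as antecedent — a donkey pronoun bound across the clause boundary.
Strong reading: for every (t,c) with drafted(t,c), proofread(t,c).
Restrictor pairs: (T1,C1) ✓  (T1,C2) ✗  (T1,C3) ✗  (T1,C4) ✓  (T1,C5) ✓  (T2,C2) ✗  (T2,C3) ✓  (T2,C4) ✗  (T2,C5) ✓  (T3,C1) ✓  (T3,C2) ✓  (T3,C3) ✓  (T3,C5) ✓  (T4,C1) ✓  (T4,C2) ✗  (T4,C3) ✓  (T4,C4) ✓  (T4,C5) ✗
Counterexamples (restrictor pairs failing the scope): 6.

6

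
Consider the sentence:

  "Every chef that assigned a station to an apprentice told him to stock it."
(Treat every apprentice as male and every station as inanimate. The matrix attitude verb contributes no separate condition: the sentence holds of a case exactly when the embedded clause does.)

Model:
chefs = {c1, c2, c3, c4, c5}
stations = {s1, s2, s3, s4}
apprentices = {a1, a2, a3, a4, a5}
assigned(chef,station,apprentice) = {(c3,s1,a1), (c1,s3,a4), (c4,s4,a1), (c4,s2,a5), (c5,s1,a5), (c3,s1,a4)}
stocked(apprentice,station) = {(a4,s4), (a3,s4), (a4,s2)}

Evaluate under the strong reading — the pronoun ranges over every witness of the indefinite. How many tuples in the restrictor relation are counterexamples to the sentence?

"him" takes "an apprentice" as antecedent and "it" takes "a station"; both are donkey pronouns co-varying with the restrictor.
Strong reading: for every (c,s,a) with assigned(c,s,a), stocked(a,s).
Restrictor triples: (c1,s3,a4)→stocked(a4,s3) ✗  (c3,s1,a1)→stocked(a1,s1) ✗  (c3,s1,a4)→stocked(a4,s1) ✗  (c4,s2,a5)→stocked(a5,s2) ✗  (c4,s4,a1)→stocked(a1,s4) ✗  (c5,s1,a5)→stocked(a5,s1) ✗
Counterexamples (restrictor triples failing the scope): 6.

6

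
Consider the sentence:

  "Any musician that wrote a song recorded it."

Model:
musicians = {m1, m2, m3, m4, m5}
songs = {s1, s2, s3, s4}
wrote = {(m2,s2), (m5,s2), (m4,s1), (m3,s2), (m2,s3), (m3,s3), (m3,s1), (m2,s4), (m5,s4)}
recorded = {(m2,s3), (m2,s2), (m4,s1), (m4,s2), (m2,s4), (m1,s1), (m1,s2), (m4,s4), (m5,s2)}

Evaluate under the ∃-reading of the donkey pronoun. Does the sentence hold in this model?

"it" takes "a song" as antecedent — a donkey pronoun bound across the clause boundary.
Weak reading: every musician m with some wrote-song has at least one wrote-song s such that recorded(m,s).
Per musician: m2:✓  m3:✗  m4:✓  m5:✓
m3 has no witness among its wrote-songs.

False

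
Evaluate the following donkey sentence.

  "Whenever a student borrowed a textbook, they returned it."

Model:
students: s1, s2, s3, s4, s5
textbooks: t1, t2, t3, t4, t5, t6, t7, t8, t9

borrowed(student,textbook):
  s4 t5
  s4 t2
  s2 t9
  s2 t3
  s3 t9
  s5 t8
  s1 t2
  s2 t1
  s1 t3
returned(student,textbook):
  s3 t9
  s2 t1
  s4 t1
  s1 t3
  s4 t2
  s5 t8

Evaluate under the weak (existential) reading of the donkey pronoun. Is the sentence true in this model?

"it" takes "a textbook" as antecedent — a donkey pronoun bound across the clause boundary.
Weak reading: every student s with some borrowed-textbook has at least one borrowed-textbook t such that returned(s,t).
Per student: s1:✓  s2:✓  s3:✓  s4:✓  s5:✓
Every student in the restrictor has a witness.

True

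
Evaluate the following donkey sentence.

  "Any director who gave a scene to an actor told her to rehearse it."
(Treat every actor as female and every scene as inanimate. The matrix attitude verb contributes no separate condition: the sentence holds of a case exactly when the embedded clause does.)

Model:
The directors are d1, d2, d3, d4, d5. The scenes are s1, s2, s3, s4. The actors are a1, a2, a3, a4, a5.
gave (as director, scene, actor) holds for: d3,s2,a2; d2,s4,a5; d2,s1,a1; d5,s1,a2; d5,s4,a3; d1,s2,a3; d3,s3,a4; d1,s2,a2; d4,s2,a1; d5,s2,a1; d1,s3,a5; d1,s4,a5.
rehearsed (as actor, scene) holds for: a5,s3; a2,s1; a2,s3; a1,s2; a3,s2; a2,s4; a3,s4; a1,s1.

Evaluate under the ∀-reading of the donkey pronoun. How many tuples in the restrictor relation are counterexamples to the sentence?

5

"her" takes "an actor" as antecedent and "it" takes "a scene"; both are donkey pronouns co-varying with the restrictor.
Strong reading: for every (d,s,a) with gave(d,s,a), rehearsed(a,s).
Restrictor triples: (d1,s2,a2)→rehearsed(a2,s2) ✗  (d1,s2,a3)→rehearsed(a3,s2) ✓  (d1,s3,a5)→rehearsed(a5,s3) ✓  (d1,s4,a5)→rehearsed(a5,s4) ✗  (d2,s1,a1)→rehearsed(a1,s1) ✓  (d2,s4,a5)→rehearsed(a5,s4) ✗  (d3,s2,a2)→rehearsed(a2,s2) ✗  (d3,s3,a4)→rehearsed(a4,s3) ✗  (d4,s2,a1)→rehearsed(a1,s2) ✓  (d5,s1,a2)→rehearsed(a2,s1) ✓  (d5,s2,a1)→rehearsed(a1,s2) ✓  (d5,s4,a3)→rehearsed(a3,s4) ✓
Counterexamples (restrictor triples failing the scope): 5.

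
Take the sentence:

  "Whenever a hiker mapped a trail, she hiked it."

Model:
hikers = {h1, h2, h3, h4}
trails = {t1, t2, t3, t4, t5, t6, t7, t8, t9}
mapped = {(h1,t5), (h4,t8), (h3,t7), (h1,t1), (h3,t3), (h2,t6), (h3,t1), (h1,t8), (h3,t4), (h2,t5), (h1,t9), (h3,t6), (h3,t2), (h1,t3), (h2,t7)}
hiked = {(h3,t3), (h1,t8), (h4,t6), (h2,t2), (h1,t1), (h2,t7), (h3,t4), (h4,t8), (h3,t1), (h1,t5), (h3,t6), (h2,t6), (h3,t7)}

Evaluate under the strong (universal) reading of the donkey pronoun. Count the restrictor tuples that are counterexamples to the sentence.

4

"it" takes "a trail" as antecedent — a donkey pronoun bound across the clause boundary.
Strong reading: for every (h,t) with mapped(h,t), hiked(h,t).
Restrictor pairs: (h1,t1) ✓  (h1,t3) ✗  (h1,t5) ✓  (h1,t8) ✓  (h1,t9) ✗  (h2,t5) ✗  (h2,t6) ✓  (h2,t7) ✓  (h3,t1) ✓  (h3,t2) ✗  (h3,t3) ✓  (h3,t4) ✓  (h3,t6) ✓  (h3,t7) ✓  (h4,t8) ✓
Counterexamples (restrictor pairs failing the scope): 4.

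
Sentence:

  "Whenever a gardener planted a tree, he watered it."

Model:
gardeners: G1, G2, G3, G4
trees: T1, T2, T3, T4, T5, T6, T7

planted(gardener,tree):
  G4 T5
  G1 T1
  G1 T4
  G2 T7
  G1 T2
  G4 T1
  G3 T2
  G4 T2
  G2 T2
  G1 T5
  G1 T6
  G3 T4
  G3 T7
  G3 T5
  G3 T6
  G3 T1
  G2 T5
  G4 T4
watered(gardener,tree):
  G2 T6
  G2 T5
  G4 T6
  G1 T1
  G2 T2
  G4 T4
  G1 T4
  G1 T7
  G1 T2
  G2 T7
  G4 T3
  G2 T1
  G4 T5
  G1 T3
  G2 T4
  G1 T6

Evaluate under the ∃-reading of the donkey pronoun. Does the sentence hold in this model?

"it" takes "a tree" as antecedent — a donkey pronoun bound across the clause boundary.
Weak reading: every gardener g with some planted-tree has at least one planted-tree t such that watered(g,t).
Per gardener: G1:✓  G2:✓  G3:✗  G4:✓
G3 has no witness among its planted-trees.

False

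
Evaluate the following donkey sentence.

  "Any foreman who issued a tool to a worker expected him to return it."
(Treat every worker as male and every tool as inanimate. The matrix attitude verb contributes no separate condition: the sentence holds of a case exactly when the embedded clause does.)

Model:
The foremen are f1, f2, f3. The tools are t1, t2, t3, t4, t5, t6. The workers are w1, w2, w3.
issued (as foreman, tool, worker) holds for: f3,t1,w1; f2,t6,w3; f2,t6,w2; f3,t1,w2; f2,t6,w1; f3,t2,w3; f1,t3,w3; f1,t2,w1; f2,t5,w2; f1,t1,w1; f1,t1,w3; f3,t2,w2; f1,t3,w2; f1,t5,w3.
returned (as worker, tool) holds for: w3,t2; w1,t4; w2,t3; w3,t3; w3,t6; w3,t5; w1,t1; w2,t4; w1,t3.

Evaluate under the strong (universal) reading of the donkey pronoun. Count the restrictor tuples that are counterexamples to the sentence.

"him" takes "a worker" as antecedent and "it" takes "a tool"; both are donkey pronouns co-varying with the restrictor.
Strong reading: for every (f,t,w) with issued(f,t,w), returned(w,t).
Restrictor triples: (f1,t1,w1)→returned(w1,t1) ✓  (f1,t1,w3)→returned(w3,t1) ✗  (f1,t2,w1)→returned(w1,t2) ✗  (f1,t3,w2)→returned(w2,t3) ✓  (f1,t3,w3)→returned(w3,t3) ✓  (f1,t5,w3)→returned(w3,t5) ✓  (f2,t5,w2)→returned(w2,t5) ✗  (f2,t6,w1)→returned(w1,t6) ✗  (f2,t6,w2)→returned(w2,t6) ✗  (f2,t6,w3)→returned(w3,t6) ✓  (f3,t1,w1)→returned(w1,t1) ✓  (f3,t1,w2)→returned(w2,t1) ✗  (f3,t2,w2)→returned(w2,t2) ✗  (f3,t2,w3)→returned(w3,t2) ✓
Counterexamples (restrictor triples failing the scope): 7.

7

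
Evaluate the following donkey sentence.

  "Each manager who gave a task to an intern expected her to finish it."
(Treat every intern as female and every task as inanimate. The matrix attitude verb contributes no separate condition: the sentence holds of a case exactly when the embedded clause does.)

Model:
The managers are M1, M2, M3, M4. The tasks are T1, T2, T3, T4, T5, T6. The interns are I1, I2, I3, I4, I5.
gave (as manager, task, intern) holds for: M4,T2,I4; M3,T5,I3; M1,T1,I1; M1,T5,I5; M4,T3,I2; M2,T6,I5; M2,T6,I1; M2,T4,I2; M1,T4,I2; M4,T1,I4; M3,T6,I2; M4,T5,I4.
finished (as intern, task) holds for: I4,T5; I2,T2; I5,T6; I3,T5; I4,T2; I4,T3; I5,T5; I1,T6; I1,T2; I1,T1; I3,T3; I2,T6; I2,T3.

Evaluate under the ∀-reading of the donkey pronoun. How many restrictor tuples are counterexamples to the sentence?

3

"her" takes "an intern" as antecedent and "it" takes "a task"; both are donkey pronouns co-varying with the restrictor.
Strong reading: for every (m,t,i) with gave(m,t,i), finished(i,t).
Restrictor triples: (M1,T1,I1)→finished(I1,T1) ✓  (M1,T4,I2)→finished(I2,T4) ✗  (M1,T5,I5)→finished(I5,T5) ✓  (M2,T4,I2)→finished(I2,T4) ✗  (M2,T6,I1)→finished(I1,T6) ✓  (M2,T6,I5)→finished(I5,T6) ✓  (M3,T5,I3)→finished(I3,T5) ✓  (M3,T6,I2)→finished(I2,T6) ✓  (M4,T1,I4)→finished(I4,T1) ✗  (M4,T2,I4)→finished(I4,T2) ✓  (M4,T3,I2)→finished(I2,T3) ✓  (M4,T5,I4)→finished(I4,T5) ✓
Counterexamples (restrictor triples failing the scope): 3.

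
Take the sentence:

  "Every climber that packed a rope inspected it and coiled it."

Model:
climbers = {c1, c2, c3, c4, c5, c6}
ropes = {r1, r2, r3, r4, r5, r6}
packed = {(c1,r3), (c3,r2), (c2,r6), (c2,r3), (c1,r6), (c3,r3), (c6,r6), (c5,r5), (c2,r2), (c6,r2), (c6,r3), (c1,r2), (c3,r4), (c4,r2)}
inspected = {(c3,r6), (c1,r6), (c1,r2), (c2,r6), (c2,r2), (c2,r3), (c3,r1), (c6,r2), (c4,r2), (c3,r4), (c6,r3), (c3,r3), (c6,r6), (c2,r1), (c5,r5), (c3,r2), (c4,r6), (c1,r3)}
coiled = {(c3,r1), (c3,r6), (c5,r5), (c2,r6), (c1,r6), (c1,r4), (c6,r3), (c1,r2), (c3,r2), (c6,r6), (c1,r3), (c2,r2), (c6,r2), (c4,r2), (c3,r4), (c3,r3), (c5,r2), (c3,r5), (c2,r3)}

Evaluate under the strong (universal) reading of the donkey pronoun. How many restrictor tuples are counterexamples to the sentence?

0

"it" takes "a rope" as antecedent — a donkey pronoun bound across the clause boundary.
Strong reading: for every (c,r) with packed(c,r), inspected(c,r) ∧ coiled(c,r).
Restrictor pairs: (c1,r2) ✓  (c1,r3) ✓  (c1,r6) ✓  (c2,r2) ✓  (c2,r3) ✓  (c2,r6) ✓  (c3,r2) ✓  (c3,r3) ✓  (c3,r4) ✓  (c4,r2) ✓  (c5,r5) ✓  (c6,r2) ✓  (c6,r3) ✓  (c6,r6) ✓
Counterexamples (restrictor pairs failing the scope): 0.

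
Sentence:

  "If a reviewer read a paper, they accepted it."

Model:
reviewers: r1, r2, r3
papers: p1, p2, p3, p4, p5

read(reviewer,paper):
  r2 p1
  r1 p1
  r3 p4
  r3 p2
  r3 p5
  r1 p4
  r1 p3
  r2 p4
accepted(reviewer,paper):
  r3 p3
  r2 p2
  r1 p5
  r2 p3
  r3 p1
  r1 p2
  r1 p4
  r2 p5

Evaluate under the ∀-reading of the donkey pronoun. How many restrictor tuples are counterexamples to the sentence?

7

"it" takes "a paper" as antecedent — a donkey pronoun bound across the clause boundary.
Strong reading: for every (r,p) with read(r,p), accepted(r,p).
Restrictor pairs: (r1,p1) ✗  (r1,p3) ✗  (r1,p4) ✓  (r2,p1) ✗  (r2,p4) ✗  (r3,p2) ✗  (r3,p4) ✗  (r3,p5) ✗
Counterexamples (restrictor pairs failing the scope): 7.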